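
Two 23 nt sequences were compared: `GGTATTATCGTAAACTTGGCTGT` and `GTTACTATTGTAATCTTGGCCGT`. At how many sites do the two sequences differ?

5

Comparing position by position, 5 sites differ: 2 (G/T), 5 (T/C), 9 (C/T), 14 (A/T), 21 (T/C).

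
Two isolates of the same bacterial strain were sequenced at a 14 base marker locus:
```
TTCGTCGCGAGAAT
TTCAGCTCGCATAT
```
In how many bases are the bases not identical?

6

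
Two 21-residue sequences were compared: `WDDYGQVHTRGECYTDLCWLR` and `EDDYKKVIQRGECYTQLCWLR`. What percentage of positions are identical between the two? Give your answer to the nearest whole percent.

6 positions differ (1, 5, 6, 8, 9, 16), so 15 of 21 match: 15/21 = 71.43%.

71%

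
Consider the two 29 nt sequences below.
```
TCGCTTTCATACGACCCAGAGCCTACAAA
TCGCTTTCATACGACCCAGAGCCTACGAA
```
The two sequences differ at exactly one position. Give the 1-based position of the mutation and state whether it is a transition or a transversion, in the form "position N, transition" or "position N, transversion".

position 27, transition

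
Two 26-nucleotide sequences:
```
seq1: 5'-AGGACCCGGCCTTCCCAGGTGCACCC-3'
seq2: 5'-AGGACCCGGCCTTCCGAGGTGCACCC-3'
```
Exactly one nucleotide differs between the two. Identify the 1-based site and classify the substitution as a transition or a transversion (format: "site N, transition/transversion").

site 16, transversion

The sequences differ only at site 16: C→G (pyrimidine→purine), a transversion.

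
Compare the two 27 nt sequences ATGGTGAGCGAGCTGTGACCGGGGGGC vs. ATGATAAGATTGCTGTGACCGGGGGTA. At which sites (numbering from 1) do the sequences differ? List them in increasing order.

4, 6, 9, 10, 11, 26, 27

Differences at site 4 (G→A), site 6 (G→A), site 9 (C→A), site 10 (G→T), site 11 (A→T), site 26 (G→T), site 27 (C→A).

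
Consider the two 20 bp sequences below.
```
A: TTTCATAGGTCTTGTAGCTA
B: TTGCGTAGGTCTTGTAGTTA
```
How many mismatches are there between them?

The sequences differ at positions 3, 5, 18 (1-based) — 3 in total.

3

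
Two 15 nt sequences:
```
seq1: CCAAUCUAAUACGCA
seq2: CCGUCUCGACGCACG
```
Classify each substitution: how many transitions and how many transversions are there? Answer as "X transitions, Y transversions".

9 transitions, 1 transversion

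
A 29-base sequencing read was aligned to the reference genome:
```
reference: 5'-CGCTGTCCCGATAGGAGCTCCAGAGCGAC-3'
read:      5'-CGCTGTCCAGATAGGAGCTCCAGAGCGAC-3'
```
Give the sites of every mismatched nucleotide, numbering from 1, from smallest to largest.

9

Differences at site 9 (C→A).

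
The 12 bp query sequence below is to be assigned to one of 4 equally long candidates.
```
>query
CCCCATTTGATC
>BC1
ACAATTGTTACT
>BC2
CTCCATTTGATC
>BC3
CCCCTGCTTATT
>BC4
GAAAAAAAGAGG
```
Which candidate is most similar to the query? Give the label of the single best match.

BC1 differs at 8 sites; BC2 differs at 1 site; BC3 differs at 5 sites; BC4 differs at 9 sites. The closest is BC2.

BC2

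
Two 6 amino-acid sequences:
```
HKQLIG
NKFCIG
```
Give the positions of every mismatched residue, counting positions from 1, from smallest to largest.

Differences at position 1 (H→N), position 3 (Q→F), position 4 (L→C).

1, 3, 4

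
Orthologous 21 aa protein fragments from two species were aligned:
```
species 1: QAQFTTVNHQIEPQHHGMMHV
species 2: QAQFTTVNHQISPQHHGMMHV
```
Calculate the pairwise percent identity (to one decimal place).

95.2%

Mismatch at position 12 (1-based): 1 of 21.
Identical positions: 20/21 = 95.24% → 95.2%.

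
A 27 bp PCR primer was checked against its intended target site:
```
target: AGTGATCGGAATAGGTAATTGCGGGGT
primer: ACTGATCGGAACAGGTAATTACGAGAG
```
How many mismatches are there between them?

6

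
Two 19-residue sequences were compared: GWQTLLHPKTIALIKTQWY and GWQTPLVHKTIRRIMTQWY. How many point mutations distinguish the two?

The sequences differ at residues 5, 7, 8, 12, 13, 15 (1-based) — 6 in total.

6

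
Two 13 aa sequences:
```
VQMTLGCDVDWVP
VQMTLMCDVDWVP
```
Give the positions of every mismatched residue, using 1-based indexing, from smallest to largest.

Scanning 1-based: 6: G/M.

6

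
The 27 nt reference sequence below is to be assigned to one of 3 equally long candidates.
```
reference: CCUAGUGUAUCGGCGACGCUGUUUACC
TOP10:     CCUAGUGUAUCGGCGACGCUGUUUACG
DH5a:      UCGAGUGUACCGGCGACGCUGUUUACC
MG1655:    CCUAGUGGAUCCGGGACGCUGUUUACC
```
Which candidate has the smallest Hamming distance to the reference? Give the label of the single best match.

TOP10

Hamming distances to reference — TOP10: 1; DH5a: 3; MG1655: 3.
Smallest is TOP10 with 1 mismatch.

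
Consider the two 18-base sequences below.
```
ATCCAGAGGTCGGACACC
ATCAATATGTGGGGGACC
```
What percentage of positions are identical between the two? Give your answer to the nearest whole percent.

6 positions differ (4, 6, 8, 11, 14, 15), so 12 of 18 match: 12/18 = 66.67%.

67%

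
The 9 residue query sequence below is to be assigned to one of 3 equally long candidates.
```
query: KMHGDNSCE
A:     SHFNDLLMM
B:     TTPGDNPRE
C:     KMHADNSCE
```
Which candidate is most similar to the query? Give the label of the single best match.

C

Hamming distances to query — A: 8; B: 5; C: 1.
Smallest is C with 1 mismatch.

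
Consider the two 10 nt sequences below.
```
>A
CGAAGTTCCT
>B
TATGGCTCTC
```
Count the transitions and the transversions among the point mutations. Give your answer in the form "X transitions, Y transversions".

6 transitions, 1 transversion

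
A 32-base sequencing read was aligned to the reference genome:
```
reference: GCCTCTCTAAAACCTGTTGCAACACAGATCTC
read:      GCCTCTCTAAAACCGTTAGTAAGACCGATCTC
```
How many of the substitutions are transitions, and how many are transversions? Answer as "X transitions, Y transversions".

1 transition, 5 transversions

Mismatches (1-based):
site 15: T→G (pyrimidine→purine, transversion)
site 16: G→T (purine→pyrimidine, transversion)
site 18: T→A (pyrimidine→purine, transversion)
site 20: C→T (pyrimidine→pyrimidine, transition)
site 23: C→G (pyrimidine→purine, transversion)
site 26: A→C (purine→pyrimidine, transversion)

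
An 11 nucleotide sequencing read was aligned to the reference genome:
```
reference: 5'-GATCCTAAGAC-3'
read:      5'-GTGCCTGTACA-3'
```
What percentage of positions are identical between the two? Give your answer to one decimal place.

7 positions differ (2, 3, 7, 8, 9, 10, 11), so 4 of 11 match: 4/11 = 36.36%.

36.4%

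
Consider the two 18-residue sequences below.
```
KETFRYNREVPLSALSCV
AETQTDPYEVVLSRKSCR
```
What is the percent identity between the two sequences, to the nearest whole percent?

44%

10 positions differ (1, 4, 5, 6, 7, 8, 11, 14, 15, 18), so 8 of 18 match: 8/18 = 44.44%.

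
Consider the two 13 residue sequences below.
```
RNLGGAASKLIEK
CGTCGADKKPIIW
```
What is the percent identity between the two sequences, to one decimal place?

Mismatches at positions 1, 2, 3, 4, 7, 8, 10, 12, 13 (1-based): 9 of 13.
Identical positions: 4/13 = 30.77% → 30.8%.

30.8%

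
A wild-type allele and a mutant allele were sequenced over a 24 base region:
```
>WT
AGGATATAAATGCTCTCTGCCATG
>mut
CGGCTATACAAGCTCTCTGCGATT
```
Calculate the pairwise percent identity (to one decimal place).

Mismatches at positions 1, 4, 9, 11, 21, 24 (1-based): 6 of 24.
Identical positions: 18/24 = 75% → 75.0%.

75.0%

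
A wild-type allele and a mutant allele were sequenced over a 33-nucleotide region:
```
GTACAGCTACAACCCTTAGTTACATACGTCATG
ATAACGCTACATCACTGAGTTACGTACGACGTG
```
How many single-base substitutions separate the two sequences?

Comparing position by position, 9 positions differ: 1 (G/A), 4 (C/A), 5 (A/C), 12 (A/T), 14 (C/A), 17 (T/G), 24 (A/G), 29 (T/A), 31 (A/G).

9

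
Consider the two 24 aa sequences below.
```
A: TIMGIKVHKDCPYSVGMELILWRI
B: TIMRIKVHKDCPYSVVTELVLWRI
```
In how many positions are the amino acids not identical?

Comparing position by position, 4 positions differ: 4 (G/R), 16 (G/V), 17 (M/T), 20 (I/V).

4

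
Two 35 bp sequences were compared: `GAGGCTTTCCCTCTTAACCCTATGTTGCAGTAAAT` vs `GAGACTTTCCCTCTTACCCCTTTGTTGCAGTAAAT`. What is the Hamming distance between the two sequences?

Comparing position by position, 3 positions differ: 4 (G/A), 17 (A/C), 22 (A/T).

3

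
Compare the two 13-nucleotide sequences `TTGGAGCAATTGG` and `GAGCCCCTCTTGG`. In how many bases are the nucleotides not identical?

The sequences differ at bases 1, 2, 4, 5, 6, 8, 9 (1-based) — 7 in total.

7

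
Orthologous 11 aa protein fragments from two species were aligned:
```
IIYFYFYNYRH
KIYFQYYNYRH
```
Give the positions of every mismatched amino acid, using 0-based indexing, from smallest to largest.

Differences at position 0 (I→K), position 4 (Y→Q), position 5 (F→Y).

0, 4, 5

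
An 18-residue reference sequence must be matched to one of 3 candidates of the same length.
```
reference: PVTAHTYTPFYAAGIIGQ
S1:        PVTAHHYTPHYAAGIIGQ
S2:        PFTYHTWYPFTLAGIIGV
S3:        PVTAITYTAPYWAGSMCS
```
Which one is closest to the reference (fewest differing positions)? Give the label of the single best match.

S1

S1 differs at 2 positions; S2 differs at 7 positions; S3 differs at 8 positions. The closest is S1.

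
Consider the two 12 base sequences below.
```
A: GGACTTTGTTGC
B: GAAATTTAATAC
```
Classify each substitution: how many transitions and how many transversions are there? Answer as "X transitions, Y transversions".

Mismatches (1-based):
site 2: G→A (purine→purine, transition)
site 4: C→A (pyrimidine→purine, transversion)
site 8: G→A (purine→purine, transition)
site 9: T→A (pyrimidine→purine, transversion)
site 11: G→A (purine→purine, transition)

3 transitions, 2 transversions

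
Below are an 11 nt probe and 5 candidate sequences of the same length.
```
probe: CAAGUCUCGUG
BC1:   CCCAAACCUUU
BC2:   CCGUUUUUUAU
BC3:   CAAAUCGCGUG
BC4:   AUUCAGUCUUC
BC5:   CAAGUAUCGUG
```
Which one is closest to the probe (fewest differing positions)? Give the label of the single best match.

BC1 differs at 8 positions; BC2 differs at 8 positions; BC3 differs at 2 positions; BC4 differs at 8 positions; BC5 differs at 1 position. The closest is BC5.

BC5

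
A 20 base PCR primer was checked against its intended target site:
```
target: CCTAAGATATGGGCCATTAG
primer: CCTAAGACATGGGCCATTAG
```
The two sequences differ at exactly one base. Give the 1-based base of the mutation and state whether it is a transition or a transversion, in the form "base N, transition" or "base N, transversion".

The sequences differ only at base 8: T→C (pyrimidine→pyrimidine), a transition.

base 8, transition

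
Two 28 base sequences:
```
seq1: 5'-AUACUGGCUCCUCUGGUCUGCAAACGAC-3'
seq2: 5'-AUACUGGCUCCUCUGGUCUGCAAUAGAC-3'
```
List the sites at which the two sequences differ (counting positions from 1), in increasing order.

24, 25

Differences at site 24 (A→U), site 25 (C→A).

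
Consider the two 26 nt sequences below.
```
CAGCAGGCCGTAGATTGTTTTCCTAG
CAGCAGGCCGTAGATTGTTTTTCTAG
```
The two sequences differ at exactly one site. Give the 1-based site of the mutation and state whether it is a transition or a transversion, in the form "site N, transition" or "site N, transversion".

site 22, transition

The sequences differ only at site 22: C→T (pyrimidine→pyrimidine), a transition.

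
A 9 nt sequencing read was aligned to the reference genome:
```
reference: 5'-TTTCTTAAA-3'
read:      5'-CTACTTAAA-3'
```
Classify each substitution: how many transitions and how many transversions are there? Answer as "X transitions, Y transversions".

1 transition, 1 transversion

Transitions (purine↔purine or pyrimidine↔pyrimidine): 1 T→C.
Transversions (purine↔pyrimidine): 3 T→A.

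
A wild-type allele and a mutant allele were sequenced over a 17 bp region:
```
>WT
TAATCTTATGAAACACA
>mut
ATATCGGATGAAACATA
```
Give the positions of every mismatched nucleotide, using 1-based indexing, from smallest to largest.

1, 2, 6, 7, 16

Differences at position 1 (T→A), position 2 (A→T), position 6 (T→G), position 7 (T→G), position 16 (C→T).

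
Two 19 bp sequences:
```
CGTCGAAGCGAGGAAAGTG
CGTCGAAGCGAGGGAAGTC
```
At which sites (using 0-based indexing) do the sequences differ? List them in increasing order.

13, 18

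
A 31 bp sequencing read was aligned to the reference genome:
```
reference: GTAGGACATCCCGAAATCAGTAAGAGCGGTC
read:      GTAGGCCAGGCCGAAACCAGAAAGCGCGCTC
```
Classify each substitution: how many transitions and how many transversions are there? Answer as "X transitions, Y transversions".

Mismatches (1-based):
position 6: A→C (purine→pyrimidine, transversion)
position 9: T→G (pyrimidine→purine, transversion)
position 10: C→G (pyrimidine→purine, transversion)
position 17: T→C (pyrimidine→pyrimidine, transition)
position 21: T→A (pyrimidine→purine, transversion)
position 25: A→C (purine→pyrimidine, transversion)
position 29: G→C (purine→pyrimidine, transversion)

1 transition, 6 transversions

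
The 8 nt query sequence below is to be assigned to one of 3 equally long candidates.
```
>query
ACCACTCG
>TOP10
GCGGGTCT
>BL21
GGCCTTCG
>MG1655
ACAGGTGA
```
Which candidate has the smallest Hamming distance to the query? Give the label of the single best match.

BL21

TOP10 differs at 5 positions; BL21 differs at 4 positions; MG1655 differs at 5 positions. The closest is BL21.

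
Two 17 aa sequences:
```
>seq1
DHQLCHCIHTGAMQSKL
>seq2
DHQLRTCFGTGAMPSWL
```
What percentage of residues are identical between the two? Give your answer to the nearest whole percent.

6 positions differ (5, 6, 8, 9, 14, 16), so 11 of 17 match: 11/17 = 64.71%.

65%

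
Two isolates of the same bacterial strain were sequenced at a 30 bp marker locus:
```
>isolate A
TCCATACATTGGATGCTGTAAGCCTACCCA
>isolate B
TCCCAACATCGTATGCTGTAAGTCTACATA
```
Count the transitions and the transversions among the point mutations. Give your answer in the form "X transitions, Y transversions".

Transitions (purine↔purine or pyrimidine↔pyrimidine): 10 T→C, 23 C→T, 29 C→T.
Transversions (purine↔pyrimidine): 4 A→C, 5 T→A, 12 G→T, 28 C→A.

3 transitions, 4 transversions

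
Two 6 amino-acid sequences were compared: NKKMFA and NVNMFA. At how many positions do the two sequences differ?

2

The sequences differ at positions 2, 3 (1-based) — 2 in total.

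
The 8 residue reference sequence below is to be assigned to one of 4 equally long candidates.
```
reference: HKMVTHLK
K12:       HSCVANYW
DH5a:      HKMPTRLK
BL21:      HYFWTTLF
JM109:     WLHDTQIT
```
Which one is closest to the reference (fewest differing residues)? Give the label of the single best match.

DH5a

K12 differs at 6 residues; DH5a differs at 2 residues; BL21 differs at 5 residues; JM109 differs at 7 residues. The closest is DH5a.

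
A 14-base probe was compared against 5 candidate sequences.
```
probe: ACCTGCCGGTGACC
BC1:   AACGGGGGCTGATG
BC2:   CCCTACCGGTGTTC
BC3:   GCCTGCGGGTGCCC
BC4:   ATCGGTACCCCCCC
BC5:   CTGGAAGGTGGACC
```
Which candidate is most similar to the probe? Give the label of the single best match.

BC3

Hamming distances to probe — BC1: 7; BC2: 4; BC3: 3; BC4: 9; BC5: 9.
Smallest is BC3 with 3 mismatches.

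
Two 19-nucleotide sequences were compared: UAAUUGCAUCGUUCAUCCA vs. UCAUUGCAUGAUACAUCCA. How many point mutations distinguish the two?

4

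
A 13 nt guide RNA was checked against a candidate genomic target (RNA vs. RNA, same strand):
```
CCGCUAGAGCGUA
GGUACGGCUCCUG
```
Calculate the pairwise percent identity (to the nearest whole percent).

Mismatches at positions 1, 2, 3, 4, 5, 6, 8, 9, 11, 13 (1-based): 10 of 13.
Identical positions: 3/13 = 23.08% → 23%.

23%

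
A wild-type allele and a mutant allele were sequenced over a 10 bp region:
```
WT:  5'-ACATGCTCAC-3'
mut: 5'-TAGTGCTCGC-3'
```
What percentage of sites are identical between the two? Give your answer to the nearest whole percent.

Mismatches at positions 1, 2, 3, 9 (1-based): 4 of 10.
Identical positions: 6/10 = 60% → 60%.

60%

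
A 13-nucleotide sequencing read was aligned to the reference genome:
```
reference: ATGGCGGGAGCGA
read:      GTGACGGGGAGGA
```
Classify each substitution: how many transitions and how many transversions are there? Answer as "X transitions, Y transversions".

4 transitions, 1 transversion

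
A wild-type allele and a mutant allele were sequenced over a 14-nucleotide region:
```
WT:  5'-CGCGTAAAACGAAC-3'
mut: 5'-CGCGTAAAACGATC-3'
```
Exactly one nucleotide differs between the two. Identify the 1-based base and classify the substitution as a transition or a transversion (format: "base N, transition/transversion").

Base 13 changes A→T. A is a purine and T is a pyrimidine, so this is a transversion.

base 13, transversion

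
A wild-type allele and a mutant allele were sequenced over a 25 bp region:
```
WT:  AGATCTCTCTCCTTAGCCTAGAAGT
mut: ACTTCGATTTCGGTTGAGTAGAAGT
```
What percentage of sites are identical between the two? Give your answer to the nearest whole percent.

60%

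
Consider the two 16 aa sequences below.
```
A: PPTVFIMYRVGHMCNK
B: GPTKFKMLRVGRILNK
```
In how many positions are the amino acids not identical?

7

The sequences differ at positions 1, 4, 6, 8, 12, 13, 14 (1-based) — 7 in total.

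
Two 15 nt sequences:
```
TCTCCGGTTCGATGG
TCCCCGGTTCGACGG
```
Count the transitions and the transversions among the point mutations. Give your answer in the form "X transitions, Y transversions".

2 transitions, 0 transversions

Transitions (purine↔purine or pyrimidine↔pyrimidine): 3 T→C, 13 T→C.
Transversions (purine↔pyrimidine): none.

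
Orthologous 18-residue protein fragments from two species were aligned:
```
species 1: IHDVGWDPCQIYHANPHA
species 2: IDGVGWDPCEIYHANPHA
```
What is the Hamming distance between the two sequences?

The sequences differ at residues 2, 3, 10 (1-based) — 3 in total.

3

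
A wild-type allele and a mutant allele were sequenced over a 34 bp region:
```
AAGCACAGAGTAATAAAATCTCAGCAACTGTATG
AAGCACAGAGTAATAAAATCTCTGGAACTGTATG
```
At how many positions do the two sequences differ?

The sequences differ at positions 23, 25 (1-based) — 2 in total.

2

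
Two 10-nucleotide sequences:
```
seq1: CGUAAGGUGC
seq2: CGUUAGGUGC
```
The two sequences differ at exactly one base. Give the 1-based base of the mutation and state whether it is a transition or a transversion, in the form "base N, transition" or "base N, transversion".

Base 4 changes A→U. A is a purine and U is a pyrimidine, so this is a transversion.

base 4, transversion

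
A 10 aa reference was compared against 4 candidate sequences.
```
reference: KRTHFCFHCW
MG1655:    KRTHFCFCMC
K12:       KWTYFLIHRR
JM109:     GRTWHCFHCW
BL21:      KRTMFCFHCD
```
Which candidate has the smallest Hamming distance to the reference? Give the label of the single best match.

BL21

MG1655 differs at 3 residues; K12 differs at 6 residues; JM109 differs at 3 residues; BL21 differs at 2 residues. The closest is BL21.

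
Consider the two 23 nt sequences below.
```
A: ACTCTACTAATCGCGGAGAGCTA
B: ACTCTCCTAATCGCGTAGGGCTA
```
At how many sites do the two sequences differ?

Comparing position by position, 3 sites differ: 6 (A/C), 16 (G/T), 19 (A/G).

3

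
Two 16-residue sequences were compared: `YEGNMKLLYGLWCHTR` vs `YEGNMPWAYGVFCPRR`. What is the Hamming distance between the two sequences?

The sequences differ at residues 6, 7, 8, 11, 12, 14, 15 (1-based) — 7 in total.

7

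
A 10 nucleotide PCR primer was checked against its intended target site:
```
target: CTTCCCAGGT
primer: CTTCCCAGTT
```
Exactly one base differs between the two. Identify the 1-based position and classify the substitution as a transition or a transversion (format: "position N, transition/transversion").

The sequences differ only at position 9: G→T (purine→pyrimidine), a transversion.

position 9, transversion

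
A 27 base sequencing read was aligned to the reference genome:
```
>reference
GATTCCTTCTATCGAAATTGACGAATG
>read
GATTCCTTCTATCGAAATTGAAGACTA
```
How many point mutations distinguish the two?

Mismatches (1-based): site 22: C→A; site 25: A→C; site 27: G→A.

3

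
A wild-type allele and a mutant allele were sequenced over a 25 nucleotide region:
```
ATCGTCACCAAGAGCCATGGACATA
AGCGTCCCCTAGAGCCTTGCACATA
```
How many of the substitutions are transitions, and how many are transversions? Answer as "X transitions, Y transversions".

Transitions (purine↔purine or pyrimidine↔pyrimidine): none.
Transversions (purine↔pyrimidine): 2 T→G, 7 A→C, 10 A→T, 17 A→T, 20 G→C.

0 transitions, 5 transversions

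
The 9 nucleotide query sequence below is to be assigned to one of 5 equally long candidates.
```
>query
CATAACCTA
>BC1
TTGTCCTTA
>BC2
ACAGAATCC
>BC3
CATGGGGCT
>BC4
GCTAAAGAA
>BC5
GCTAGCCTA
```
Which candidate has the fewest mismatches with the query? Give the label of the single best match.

BC1 differs at 6 positions; BC2 differs at 8 positions; BC3 differs at 6 positions; BC4 differs at 5 positions; BC5 differs at 3 positions. The closest is BC5.

BC5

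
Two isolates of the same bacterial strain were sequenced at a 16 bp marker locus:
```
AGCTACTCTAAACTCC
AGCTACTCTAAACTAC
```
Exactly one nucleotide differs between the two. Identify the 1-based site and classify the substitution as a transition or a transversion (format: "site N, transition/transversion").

Site 15 changes C→A. C is a pyrimidine and A is a purine, so this is a transversion.

site 15, transversion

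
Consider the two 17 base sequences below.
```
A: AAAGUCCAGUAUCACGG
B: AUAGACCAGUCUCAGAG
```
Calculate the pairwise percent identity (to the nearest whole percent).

5 positions differ (2, 5, 11, 15, 16), so 12 of 17 match: 12/17 = 70.59%.

71%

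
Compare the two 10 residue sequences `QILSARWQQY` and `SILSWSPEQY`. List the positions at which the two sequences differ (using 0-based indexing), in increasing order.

Differences at position 0 (Q→S), position 4 (A→W), position 5 (R→S), position 6 (W→P), position 7 (Q→E).

0, 4, 5, 6, 7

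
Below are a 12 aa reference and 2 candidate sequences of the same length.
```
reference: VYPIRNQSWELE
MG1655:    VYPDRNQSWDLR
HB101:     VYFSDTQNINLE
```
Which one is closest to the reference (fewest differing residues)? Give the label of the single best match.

Hamming distances to reference — MG1655: 3; HB101: 7.
Smallest is MG1655 with 3 mismatches.

MG1655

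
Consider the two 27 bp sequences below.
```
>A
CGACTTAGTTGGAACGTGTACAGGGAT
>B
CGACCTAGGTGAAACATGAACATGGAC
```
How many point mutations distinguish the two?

7

The sequences differ at positions 5, 9, 12, 16, 19, 23, 27 (1-based) — 7 in total.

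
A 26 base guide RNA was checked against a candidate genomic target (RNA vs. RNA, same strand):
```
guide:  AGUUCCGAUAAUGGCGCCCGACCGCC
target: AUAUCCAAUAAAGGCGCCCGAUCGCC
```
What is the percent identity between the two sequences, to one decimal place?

80.8%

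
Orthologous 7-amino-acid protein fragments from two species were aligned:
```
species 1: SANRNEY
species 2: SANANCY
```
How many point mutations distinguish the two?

2

The sequences differ at residues 4, 6 (1-based) — 2 in total.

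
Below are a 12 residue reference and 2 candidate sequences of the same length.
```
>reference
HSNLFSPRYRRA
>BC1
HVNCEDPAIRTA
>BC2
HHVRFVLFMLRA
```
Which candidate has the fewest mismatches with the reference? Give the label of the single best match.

Hamming distances to reference — BC1: 7; BC2: 8.
Smallest is BC1 with 7 mismatches.

BC1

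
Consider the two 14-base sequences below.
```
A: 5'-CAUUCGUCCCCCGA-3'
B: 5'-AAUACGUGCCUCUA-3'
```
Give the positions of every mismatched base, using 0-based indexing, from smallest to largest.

0, 3, 7, 10, 12

Scanning 0-based: 0: C/A; 3: U/A; 7: C/G; 10: C/U; 12: G/U.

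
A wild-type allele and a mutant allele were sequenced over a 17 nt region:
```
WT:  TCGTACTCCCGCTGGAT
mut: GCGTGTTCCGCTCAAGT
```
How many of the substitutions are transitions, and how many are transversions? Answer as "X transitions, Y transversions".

7 transitions, 3 transversions

Mismatches (1-based):
site 1: T→G (pyrimidine→purine, transversion)
site 5: A→G (purine→purine, transition)
site 6: C→T (pyrimidine→pyrimidine, transition)
site 10: C→G (pyrimidine→purine, transversion)
site 11: G→C (purine→pyrimidine, transversion)
site 12: C→T (pyrimidine→pyrimidine, transition)
site 13: T→C (pyrimidine→pyrimidine, transition)
site 14: G→A (purine→purine, transition)
site 15: G→A (purine→purine, transition)
site 16: A→G (purine→purine, transition)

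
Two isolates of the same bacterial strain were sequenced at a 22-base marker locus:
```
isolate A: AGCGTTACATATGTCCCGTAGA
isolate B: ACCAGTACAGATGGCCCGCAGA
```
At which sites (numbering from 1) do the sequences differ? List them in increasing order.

Differences at site 2 (G→C), site 4 (G→A), site 5 (T→G), site 10 (T→G), site 14 (T→G), site 19 (T→C).

2, 4, 5, 10, 14, 19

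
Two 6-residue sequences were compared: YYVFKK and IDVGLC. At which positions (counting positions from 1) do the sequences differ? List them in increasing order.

Scanning 1-based: 1: Y/I; 2: Y/D; 4: F/G; 5: K/L; 6: K/C.

1, 2, 4, 5, 6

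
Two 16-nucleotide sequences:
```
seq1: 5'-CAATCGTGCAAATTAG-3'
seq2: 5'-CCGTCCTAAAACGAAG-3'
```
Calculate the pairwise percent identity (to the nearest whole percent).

8 positions differ (2, 3, 6, 8, 9, 12, 13, 14), so 8 of 16 match: 8/16 = 50%.

50%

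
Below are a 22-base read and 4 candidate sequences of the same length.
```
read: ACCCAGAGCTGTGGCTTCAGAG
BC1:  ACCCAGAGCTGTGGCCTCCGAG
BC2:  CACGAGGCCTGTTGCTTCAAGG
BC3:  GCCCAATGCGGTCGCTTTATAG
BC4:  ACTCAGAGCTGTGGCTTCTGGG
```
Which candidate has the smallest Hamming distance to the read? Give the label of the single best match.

BC1

BC1 differs at 2 sites; BC2 differs at 8 sites; BC3 differs at 7 sites; BC4 differs at 3 sites. The closest is BC1.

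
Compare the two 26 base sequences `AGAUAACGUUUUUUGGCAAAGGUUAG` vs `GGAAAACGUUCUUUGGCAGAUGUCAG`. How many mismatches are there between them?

6

Mismatches (1-based): base 1: A→G; base 4: U→A; base 11: U→C; base 19: A→G; base 21: G→U; base 24: U→C.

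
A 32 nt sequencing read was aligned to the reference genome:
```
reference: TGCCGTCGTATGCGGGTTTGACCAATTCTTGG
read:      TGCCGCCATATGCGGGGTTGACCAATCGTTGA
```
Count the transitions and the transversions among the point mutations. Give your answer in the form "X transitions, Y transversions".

Transitions (purine↔purine or pyrimidine↔pyrimidine): 6 T→C, 8 G→A, 27 T→C, 32 G→A.
Transversions (purine↔pyrimidine): 17 T→G, 28 C→G.

4 transitions, 2 transversions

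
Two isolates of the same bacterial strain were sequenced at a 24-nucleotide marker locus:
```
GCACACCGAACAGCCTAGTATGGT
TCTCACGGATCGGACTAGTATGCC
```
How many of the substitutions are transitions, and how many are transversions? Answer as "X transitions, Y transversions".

2 transitions, 6 transversions

Transitions (purine↔purine or pyrimidine↔pyrimidine): 12 A→G, 24 T→C.
Transversions (purine↔pyrimidine): 1 G→T, 3 A→T, 7 C→G, 10 A→T, 14 C→A, 23 G→C.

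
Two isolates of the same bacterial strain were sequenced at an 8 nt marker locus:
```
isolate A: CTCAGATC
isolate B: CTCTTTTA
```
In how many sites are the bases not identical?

Comparing position by position, 4 sites differ: 4 (A/T), 5 (G/T), 6 (A/T), 8 (C/A).

4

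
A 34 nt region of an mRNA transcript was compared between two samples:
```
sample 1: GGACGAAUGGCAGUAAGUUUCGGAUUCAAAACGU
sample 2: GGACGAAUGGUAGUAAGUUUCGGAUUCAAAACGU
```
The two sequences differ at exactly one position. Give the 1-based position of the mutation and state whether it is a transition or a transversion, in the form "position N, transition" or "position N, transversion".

The sequences differ only at position 11: C→U (pyrimidine→pyrimidine), a transition.

position 11, transition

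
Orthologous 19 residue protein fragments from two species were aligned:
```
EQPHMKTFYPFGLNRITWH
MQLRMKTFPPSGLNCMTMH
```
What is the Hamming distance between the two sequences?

8

The sequences differ at positions 1, 3, 4, 9, 11, 15, 16, 18 (1-based) — 8 in total.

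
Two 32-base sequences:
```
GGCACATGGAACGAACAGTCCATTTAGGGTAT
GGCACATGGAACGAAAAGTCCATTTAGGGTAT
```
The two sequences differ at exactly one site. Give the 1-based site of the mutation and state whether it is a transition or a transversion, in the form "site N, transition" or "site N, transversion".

The sequences differ only at site 16: C→A (pyrimidine→purine), a transversion.

site 16, transversion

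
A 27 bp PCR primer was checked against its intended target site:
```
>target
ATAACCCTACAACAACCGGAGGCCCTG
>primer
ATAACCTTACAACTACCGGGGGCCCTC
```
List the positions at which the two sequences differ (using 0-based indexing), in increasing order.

6, 13, 19, 26

Differences at position 6 (C→T), position 13 (A→T), position 19 (A→G), position 26 (G→C).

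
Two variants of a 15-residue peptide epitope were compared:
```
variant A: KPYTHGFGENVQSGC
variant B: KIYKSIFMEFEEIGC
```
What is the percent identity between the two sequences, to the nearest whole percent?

40%

Mismatches at positions 2, 4, 5, 6, 8, 10, 11, 12, 13 (1-based): 9 of 15.
Identical positions: 6/15 = 40% → 40%.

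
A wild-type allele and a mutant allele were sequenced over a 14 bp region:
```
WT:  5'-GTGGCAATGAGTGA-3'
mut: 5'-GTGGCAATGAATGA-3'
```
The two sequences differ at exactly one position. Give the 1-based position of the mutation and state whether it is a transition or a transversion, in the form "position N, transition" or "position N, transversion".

The sequences differ only at position 11: G→A (purine→purine), a transition.

position 11, transition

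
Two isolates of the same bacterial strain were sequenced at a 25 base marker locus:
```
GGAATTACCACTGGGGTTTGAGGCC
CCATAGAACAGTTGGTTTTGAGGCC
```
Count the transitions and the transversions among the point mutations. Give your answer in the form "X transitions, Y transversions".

0 transitions, 9 transversions

Transitions (purine↔purine or pyrimidine↔pyrimidine): none.
Transversions (purine↔pyrimidine): 1 G→C, 2 G→C, 4 A→T, 5 T→A, 6 T→G, 8 C→A, 11 C→G, 13 G→T, 16 G→T.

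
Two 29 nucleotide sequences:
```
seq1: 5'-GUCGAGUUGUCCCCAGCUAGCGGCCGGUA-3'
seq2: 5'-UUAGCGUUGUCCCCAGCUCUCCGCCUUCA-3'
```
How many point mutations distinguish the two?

Comparing position by position, 9 positions differ: 1 (G/U), 3 (C/A), 5 (A/C), 19 (A/C), 20 (G/U), 22 (G/C), 26 (G/U), 27 (G/U), 28 (U/C).

9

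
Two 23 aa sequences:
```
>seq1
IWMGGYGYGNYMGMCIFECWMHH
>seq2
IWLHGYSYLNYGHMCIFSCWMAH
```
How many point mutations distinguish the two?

Comparing position by position, 8 positions differ: 3 (M/L), 4 (G/H), 7 (G/S), 9 (G/L), 12 (M/G), 13 (G/H), 18 (E/S), 22 (H/A).

8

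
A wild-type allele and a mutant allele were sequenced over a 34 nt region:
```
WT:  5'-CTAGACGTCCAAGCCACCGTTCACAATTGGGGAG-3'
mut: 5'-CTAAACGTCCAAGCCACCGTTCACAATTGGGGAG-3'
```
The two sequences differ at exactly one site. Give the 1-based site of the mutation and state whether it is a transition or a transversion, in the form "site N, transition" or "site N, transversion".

site 4, transition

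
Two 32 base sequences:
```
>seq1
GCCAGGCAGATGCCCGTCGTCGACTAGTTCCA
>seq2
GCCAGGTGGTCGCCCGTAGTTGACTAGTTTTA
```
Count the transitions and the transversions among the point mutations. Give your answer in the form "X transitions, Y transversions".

6 transitions, 2 transversions

Transitions (purine↔purine or pyrimidine↔pyrimidine): 7 C→T, 8 A→G, 11 T→C, 21 C→T, 30 C→T, 31 C→T.
Transversions (purine↔pyrimidine): 10 A→T, 18 C→A.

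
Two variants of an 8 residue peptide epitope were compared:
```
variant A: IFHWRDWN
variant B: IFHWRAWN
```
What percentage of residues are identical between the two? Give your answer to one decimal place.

1 position differs (6), so 7 of 8 match: 7/8 = 87.5%.

87.5%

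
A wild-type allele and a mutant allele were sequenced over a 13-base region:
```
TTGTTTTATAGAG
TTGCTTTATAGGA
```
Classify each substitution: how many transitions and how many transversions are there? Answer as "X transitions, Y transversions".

Transitions (purine↔purine or pyrimidine↔pyrimidine): 4 T→C, 12 A→G, 13 G→A.
Transversions (purine↔pyrimidine): none.

3 transitions, 0 transversions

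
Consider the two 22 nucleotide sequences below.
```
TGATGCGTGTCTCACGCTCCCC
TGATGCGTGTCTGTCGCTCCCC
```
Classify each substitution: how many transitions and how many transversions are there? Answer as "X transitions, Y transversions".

0 transitions, 2 transversions

Transitions (purine↔purine or pyrimidine↔pyrimidine): none.
Transversions (purine↔pyrimidine): 13 C→G, 14 A→T.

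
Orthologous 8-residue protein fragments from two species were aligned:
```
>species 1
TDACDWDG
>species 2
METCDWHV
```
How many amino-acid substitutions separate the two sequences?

Mismatches (1-based): position 1: T→M; position 2: D→E; position 3: A→T; position 7: D→H; position 8: G→V.

5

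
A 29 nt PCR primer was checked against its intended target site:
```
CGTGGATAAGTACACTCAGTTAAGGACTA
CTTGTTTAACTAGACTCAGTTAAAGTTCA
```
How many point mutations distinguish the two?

The sequences differ at bases 2, 5, 6, 10, 13, 24, 26, 27, 28 (1-based) — 9 in total.

9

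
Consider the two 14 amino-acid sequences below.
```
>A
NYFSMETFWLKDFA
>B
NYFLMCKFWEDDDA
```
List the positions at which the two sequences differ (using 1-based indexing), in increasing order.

Differences at position 4 (S→L), position 6 (E→C), position 7 (T→K), position 10 (L→E), position 11 (K→D), position 13 (F→D).

4, 6, 7, 10, 11, 13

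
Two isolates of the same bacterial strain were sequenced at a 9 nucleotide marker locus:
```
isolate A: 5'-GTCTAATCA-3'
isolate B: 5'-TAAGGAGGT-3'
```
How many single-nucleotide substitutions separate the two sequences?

Comparing position by position, 8 bases differ: 1 (G/T), 2 (T/A), 3 (C/A), 4 (T/G), 5 (A/G), 7 (T/G), 8 (C/G), 9 (A/T).

8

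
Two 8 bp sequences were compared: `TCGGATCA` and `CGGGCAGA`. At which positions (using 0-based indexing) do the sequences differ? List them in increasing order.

Differences at position 0 (T→C), position 1 (C→G), position 4 (A→C), position 5 (T→A), position 6 (C→G).

0, 1, 4, 5, 6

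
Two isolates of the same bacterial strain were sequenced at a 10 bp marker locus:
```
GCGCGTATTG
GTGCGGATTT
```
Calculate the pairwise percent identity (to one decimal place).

70.0%

3 positions differ (2, 6, 10), so 7 of 10 match: 7/10 = 70%.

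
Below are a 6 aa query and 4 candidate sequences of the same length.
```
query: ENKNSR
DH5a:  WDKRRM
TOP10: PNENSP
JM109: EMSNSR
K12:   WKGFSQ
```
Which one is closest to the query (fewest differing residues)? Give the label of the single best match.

JM109

Hamming distances to query — DH5a: 5; TOP10: 3; JM109: 2; K12: 5.
Smallest is JM109 with 2 mismatches.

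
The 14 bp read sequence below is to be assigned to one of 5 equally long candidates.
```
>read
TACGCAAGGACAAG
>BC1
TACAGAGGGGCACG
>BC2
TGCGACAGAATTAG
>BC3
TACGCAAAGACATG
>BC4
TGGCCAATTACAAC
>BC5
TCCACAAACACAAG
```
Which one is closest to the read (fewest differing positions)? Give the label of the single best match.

Hamming distances to read — BC1: 5; BC2: 6; BC3: 2; BC4: 6; BC5: 4.
Smallest is BC3 with 2 mismatches.

BC3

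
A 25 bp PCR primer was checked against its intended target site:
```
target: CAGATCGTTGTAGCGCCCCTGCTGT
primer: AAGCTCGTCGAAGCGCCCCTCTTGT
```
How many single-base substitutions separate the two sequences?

6

The sequences differ at bases 1, 4, 9, 11, 21, 22 (1-based) — 6 in total.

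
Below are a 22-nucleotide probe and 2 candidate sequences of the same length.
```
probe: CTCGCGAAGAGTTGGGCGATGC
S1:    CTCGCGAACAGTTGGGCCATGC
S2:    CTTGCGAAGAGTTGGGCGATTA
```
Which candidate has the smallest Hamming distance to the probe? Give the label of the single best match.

Hamming distances to probe — S1: 2; S2: 3.
Smallest is S1 with 2 mismatches.

S1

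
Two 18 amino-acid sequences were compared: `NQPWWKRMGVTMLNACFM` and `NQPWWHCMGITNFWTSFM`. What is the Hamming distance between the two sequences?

8

The sequences differ at positions 6, 7, 10, 12, 13, 14, 15, 16 (1-based) — 8 in total.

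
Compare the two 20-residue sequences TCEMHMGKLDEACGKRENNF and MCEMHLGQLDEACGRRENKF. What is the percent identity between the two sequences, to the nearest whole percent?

5 positions differ (1, 6, 8, 15, 19), so 15 of 20 match: 15/20 = 75%.

75%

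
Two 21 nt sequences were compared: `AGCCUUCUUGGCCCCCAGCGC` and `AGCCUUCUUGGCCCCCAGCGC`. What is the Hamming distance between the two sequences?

0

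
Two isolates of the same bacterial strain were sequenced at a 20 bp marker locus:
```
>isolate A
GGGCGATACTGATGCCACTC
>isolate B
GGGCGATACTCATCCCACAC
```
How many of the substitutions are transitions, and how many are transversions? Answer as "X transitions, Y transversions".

Transitions (purine↔purine or pyrimidine↔pyrimidine): none.
Transversions (purine↔pyrimidine): 11 G→C, 14 G→C, 19 T→A.

0 transitions, 3 transversions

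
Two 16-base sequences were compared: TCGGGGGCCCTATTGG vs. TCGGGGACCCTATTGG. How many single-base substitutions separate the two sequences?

1

The sequences differ at sites 7 (1-based) — 1 in total.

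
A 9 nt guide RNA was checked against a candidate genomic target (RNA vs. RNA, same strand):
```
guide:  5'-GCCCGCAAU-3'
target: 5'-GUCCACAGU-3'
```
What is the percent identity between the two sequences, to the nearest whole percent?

3 positions differ (2, 5, 8), so 6 of 9 match: 6/9 = 66.67%.

67%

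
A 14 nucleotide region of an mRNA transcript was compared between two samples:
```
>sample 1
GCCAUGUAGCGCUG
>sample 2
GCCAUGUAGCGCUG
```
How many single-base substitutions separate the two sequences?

0

The two sequences are identical at every position.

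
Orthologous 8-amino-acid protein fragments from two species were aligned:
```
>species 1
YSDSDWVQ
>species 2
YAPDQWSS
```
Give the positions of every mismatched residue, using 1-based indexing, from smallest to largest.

2, 3, 4, 5, 7, 8

Scanning 1-based: 2: S/A; 3: D/P; 4: S/D; 5: D/Q; 7: V/S; 8: Q/S.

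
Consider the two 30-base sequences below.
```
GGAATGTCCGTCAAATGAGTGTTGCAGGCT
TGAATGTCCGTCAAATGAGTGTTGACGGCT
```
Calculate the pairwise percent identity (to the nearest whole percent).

90%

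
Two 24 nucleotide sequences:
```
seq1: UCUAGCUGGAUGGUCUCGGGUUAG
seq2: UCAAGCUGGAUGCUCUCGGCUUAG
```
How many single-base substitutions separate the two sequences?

Comparing position by position, 3 sites differ: 3 (U/A), 13 (G/C), 20 (G/C).

3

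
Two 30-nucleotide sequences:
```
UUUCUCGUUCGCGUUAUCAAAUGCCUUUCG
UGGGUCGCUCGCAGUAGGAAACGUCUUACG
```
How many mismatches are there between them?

11

Comparing position by position, 11 positions differ: 2 (U/G), 3 (U/G), 4 (C/G), 8 (U/C), 13 (G/A), 14 (U/G), 17 (U/G), 18 (C/G), 22 (U/C), 24 (C/U), 28 (U/A).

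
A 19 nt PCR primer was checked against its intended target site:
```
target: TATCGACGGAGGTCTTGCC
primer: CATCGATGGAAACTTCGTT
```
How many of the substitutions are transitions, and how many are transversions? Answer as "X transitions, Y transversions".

9 transitions, 0 transversions

Transitions (purine↔purine or pyrimidine↔pyrimidine): 1 T→C, 7 C→T, 11 G→A, 12 G→A, 13 T→C, 14 C→T, 16 T→C, 18 C→T, 19 C→T.
Transversions (purine↔pyrimidine): none.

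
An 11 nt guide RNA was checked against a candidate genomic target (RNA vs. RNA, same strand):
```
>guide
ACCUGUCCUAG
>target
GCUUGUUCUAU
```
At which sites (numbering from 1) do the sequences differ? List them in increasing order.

1, 3, 7, 11

Differences at site 1 (A→G), site 3 (C→U), site 7 (C→U), site 11 (G→U).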